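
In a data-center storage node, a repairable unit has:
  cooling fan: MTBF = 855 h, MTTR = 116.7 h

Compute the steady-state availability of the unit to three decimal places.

A(cooling fan) = MTBF/(MTBF+MTTR) = 855/(855+116.7) = 0.880

0.880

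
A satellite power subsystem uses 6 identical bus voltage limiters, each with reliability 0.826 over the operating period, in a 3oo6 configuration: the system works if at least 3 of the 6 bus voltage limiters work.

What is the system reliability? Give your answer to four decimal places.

0.9898

R = Σ_{i=3}^{6} C(6,i) p^i (1−p)^{6−i} with p = 0.826
C(6,3)·0.826^3·0.174^3 = 0.059377
C(6,4)·0.826^4·0.174^2 = 0.211402
C(6,5)·0.826^5·0.174^1 = 0.401422
C(6,6)·0.826^6·0.174^0 = 0.317600
Sum = 0.9898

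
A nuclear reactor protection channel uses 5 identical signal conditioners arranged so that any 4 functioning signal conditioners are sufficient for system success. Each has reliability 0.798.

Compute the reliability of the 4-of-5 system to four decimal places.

0.7332

R = Σ_{i=4}^{5} C(5,i) p^i (1−p)^{5−i} with p = 0.798
C(5,4)·0.798^4·0.202^1 = 0.409575
C(5,5)·0.798^5·0.202^0 = 0.323604
Sum = 0.7332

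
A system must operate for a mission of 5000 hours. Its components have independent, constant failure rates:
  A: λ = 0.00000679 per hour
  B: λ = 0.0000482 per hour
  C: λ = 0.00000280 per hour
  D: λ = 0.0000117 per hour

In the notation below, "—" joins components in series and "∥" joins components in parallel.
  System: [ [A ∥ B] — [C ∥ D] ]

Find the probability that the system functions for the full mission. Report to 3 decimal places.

R(A) = exp(−0.00000679 × 5000) = 0.96662
R(B) = exp(−0.0000482 × 5000) = 0.78584
R(C) = exp(−0.00000280 × 5000) = 0.98610
R(D) = exp(−0.0000117 × 5000) = 0.94318
Parallel (A and B): 1 − (1 − 0.96662)(1 − 0.78584) = 0.99285
Parallel (C and D): 1 − (1 − 0.98610)(1 − 0.94318) = 0.99921
Series ([0.99285] and [0.99921]): 0.99285 × 0.99921 = 0.992

0.992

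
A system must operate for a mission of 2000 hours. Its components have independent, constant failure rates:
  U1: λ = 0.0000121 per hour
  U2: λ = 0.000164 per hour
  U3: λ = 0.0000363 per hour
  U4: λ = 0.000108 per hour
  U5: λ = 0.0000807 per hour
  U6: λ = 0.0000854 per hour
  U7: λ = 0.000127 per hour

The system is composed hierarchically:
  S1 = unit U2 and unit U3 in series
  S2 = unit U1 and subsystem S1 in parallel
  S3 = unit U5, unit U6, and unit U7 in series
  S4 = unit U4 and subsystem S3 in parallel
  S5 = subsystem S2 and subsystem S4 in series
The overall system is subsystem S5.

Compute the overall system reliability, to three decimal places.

0.907

R(U1) = exp(−0.0000121 × 2000) = 0.97609
R(U2) = exp(−0.000164 × 2000) = 0.72036
R(U3) = exp(−0.0000363 × 2000) = 0.92997
R(U4) = exp(−0.000108 × 2000) = 0.80574
R(U5) = exp(−0.0000807 × 2000) = 0.85095
R(U6) = exp(−0.0000854 × 2000) = 0.84299
R(U7) = exp(−0.000127 × 2000) = 0.77569
Series (U2 and U3): 0.72036 × 0.92997 = 0.66991
Parallel (U1 and [0.66991]): 1 − (1 − 0.97609)(1 − 0.66991) = 0.99211
Series (U5, U6, and U7): 0.85095 × 0.84299 × 0.77569 = 0.55644
Parallel (U4 and [0.55644]): 1 − (1 − 0.80574)(1 − 0.55644) = 0.91383
Series ([0.99211] and [0.91383]): 0.99211 × 0.91383 = 0.907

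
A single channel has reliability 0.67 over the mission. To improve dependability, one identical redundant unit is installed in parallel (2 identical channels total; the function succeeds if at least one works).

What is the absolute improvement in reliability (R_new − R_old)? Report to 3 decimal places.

R_before = 0.67
R_after = 1 − (1 − 0.67)^2 = 0.891
ΔR = 0.891 − 0.67 = 0.221

0.221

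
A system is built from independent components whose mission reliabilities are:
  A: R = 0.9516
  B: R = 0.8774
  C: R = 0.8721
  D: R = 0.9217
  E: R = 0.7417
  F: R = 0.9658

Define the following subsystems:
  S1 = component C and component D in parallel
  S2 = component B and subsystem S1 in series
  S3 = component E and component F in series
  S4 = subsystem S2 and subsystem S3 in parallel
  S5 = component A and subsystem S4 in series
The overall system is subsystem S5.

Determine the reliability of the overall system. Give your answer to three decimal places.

0.916

Parallel (C and D): 1 − (1 − 0.87210)(1 − 0.92170) = 0.98999
Series (B and [0.98999]): 0.87740 × 0.98999 = 0.86862
Series (E and F): 0.74170 × 0.96580 = 0.71633
Parallel ([0.86862] and [0.71633]): 1 − (1 − 0.86862)(1 − 0.71633) = 0.96273
Series (A and [0.96273]): 0.95160 × 0.96273 = 0.916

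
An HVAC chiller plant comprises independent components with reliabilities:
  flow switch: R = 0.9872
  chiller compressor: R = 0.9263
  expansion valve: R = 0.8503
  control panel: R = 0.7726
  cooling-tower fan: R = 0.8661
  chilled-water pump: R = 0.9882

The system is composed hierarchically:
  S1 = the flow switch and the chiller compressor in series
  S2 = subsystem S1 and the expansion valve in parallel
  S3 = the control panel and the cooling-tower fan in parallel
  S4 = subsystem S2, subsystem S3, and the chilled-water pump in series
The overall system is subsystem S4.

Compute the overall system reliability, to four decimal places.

0.9458

Series (flow switch and chiller compressor): 0.987200 × 0.926300 = 0.914443
Parallel ([0.914443] and expansion valve): 1 − (1 − 0.914443)(1 − 0.850300) = 0.987192
Parallel (control panel and cooling-tower fan): 1 − (1 − 0.772600)(1 − 0.866100) = 0.969551
Series ([0.987192], [0.969551], and chilled-water pump): 0.987192 × 0.969551 × 0.988200 = 0.9458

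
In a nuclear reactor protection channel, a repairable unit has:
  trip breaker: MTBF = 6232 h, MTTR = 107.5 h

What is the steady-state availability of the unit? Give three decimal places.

0.983

A(trip breaker) = MTBF/(MTBF+MTTR) = 6232/(6232+107.5) = 0.983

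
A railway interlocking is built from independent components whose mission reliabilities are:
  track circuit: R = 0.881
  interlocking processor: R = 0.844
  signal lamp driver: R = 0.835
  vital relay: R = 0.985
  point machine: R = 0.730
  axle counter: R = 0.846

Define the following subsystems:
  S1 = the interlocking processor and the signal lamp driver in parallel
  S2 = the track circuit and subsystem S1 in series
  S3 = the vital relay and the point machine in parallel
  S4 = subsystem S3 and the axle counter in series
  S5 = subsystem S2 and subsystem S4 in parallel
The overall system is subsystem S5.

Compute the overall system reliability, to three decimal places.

Parallel (interlocking processor and signal lamp driver): 1 − (1 − 0.84400)(1 − 0.83500) = 0.97426
Series (track circuit and [0.97426]): 0.88100 × 0.97426 = 0.85832
Parallel (vital relay and point machine): 1 − (1 − 0.98500)(1 − 0.73000) = 0.99595
Series ([0.99595] and axle counter): 0.99595 × 0.84600 = 0.84257
Parallel ([0.85832] and [0.84257]): 1 − (1 − 0.85832)(1 − 0.84257) = 0.978

0.978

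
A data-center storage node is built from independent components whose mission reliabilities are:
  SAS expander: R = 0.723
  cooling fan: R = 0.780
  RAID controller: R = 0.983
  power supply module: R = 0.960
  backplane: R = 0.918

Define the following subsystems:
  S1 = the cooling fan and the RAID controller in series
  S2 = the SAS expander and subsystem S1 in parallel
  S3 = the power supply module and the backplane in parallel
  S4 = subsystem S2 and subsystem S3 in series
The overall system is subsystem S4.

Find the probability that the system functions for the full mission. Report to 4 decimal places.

0.9323

Series (cooling fan and RAID controller): 0.780000 × 0.983000 = 0.766740
Parallel (SAS expander and [0.766740]): 1 − (1 − 0.723000)(1 − 0.766740) = 0.935387
Parallel (power supply module and backplane): 1 − (1 − 0.960000)(1 − 0.918000) = 0.996720
Series ([0.935387] and [0.996720]): 0.935387 × 0.996720 = 0.9323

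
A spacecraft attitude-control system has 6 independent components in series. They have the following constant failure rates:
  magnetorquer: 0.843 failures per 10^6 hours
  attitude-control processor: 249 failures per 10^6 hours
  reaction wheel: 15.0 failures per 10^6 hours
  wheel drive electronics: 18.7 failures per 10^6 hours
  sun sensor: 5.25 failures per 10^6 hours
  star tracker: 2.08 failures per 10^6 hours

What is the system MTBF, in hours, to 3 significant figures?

Series of exponential components: λ_sys = Σ λ_i
λ_sys = 0.000000843 + 0.000249 + 0.0000150 + 0.0000187 + 0.00000525 + 0.00000208 = 2.9087e-04 /h
MTBF = 1 / λ_sys = 3440 h

3440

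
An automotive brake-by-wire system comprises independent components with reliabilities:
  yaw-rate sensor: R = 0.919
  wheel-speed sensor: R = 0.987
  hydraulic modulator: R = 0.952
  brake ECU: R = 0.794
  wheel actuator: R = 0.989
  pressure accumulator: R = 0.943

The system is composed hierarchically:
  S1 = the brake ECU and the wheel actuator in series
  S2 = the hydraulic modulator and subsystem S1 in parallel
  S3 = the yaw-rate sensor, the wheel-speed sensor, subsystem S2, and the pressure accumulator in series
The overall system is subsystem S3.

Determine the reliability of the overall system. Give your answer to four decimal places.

Series (brake ECU and wheel actuator): 0.794000 × 0.989000 = 0.785266
Parallel (hydraulic modulator and [0.785266]): 1 − (1 − 0.952000)(1 − 0.785266) = 0.989693
Series (yaw-rate sensor, wheel-speed sensor, [0.989693], and pressure accumulator): 0.919000 × 0.987000 × 0.989693 × 0.943000 = 0.8465

0.8465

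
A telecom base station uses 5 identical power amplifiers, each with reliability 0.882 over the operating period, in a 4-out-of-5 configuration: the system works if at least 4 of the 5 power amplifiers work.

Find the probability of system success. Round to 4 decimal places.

0.8908

R = Σ_{i=4}^{5} C(5,i) p^i (1−p)^{5−i} with p = 0.882
C(5,4)·0.882^4·0.118^1 = 0.357048
C(5,5)·0.882^5·0.118^0 = 0.533756
Sum = 0.8908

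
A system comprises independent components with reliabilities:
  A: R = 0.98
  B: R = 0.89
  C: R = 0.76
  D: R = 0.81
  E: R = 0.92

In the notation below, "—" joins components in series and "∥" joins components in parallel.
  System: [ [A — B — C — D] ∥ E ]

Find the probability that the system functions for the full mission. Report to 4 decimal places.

Series (A, B, C, and D): 0.980000 × 0.890000 × 0.760000 × 0.810000 = 0.536926
Parallel ([0.536926] and E): 1 − (1 − 0.536926)(1 − 0.920000) = 0.9630

0.9630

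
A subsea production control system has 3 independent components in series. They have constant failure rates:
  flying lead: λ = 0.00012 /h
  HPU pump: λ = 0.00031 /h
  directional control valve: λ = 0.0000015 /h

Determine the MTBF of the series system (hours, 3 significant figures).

2320

Series of exponential components: λ_sys = Σ λ_i
λ_sys = 0.00012 + 0.00031 + 0.0000015 = 4.3150e-04 /h
MTBF = 1 / λ_sys = 2320 h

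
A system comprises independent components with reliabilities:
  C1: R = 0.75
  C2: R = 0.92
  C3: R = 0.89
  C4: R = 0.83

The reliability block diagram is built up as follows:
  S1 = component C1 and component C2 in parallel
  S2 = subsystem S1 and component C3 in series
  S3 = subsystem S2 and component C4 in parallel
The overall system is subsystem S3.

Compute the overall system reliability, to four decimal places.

Parallel (C1 and C2): 1 − (1 − 0.750000)(1 − 0.920000) = 0.980000
Series ([0.980000] and C3): 0.980000 × 0.890000 = 0.872200
Parallel ([0.872200] and C4): 1 − (1 − 0.872200)(1 − 0.830000) = 0.9783

0.9783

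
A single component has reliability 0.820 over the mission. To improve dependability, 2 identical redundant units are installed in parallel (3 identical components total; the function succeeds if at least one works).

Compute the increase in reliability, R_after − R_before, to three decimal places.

R_before = 0.820
R_after = 1 − (1 − 0.820)^3 = 0.994
ΔR = 0.994 − 0.820 = 0.174

0.174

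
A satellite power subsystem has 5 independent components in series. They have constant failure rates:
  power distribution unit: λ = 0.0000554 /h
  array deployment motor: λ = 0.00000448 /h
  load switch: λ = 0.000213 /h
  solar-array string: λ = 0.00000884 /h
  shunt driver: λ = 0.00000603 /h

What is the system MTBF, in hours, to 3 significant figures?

3480

Series of exponential components: λ_sys = Σ λ_i
λ_sys = 0.0000554 + 0.00000448 + 0.000213 + 0.00000884 + 0.00000603 = 2.8775e-04 /h
MTBF = 1 / λ_sys = 3480 h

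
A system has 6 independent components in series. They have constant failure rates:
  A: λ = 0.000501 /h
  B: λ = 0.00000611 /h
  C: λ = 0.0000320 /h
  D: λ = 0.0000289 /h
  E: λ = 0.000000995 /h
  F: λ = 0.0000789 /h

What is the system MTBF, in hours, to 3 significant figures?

Series of exponential components: λ_sys = Σ λ_i
λ_sys = 0.000501 + 0.00000611 + 0.0000320 + 0.0000289 + 0.000000995 + 0.0000789 = 6.4791e-04 /h
MTBF = 1 / λ_sys = 1540 h

1540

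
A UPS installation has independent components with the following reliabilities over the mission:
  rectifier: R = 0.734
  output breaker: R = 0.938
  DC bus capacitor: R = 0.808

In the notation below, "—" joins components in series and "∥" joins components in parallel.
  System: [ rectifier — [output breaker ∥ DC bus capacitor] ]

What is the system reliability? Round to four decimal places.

0.7253

Parallel (output breaker and DC bus capacitor): 1 − (1 − 0.938000)(1 − 0.808000) = 0.988096
Series (rectifier and [0.988096]): 0.734000 × 0.988096 = 0.7253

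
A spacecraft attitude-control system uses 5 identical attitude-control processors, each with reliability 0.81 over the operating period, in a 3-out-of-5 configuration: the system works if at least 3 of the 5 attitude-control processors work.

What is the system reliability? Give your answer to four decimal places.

R = Σ_{i=3}^{5} C(5,i) p^i (1−p)^{5−i} with p = 0.81
C(5,3)·0.81^3·0.19^2 = 0.191850
C(5,4)·0.81^4·0.19^1 = 0.408944
C(5,5)·0.81^5·0.19^0 = 0.348678
Sum = 0.9495

0.9495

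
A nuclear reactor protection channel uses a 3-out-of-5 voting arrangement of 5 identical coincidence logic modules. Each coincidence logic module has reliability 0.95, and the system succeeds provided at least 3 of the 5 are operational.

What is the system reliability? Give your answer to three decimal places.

0.999

R = Σ_{i=3}^{5} C(5,i) p^i (1−p)^{5−i} with p = 0.95
C(5,3)·0.95^3·0.05^2 = 0.02143
C(5,4)·0.95^4·0.05^1 = 0.20363
C(5,5)·0.95^5·0.05^0 = 0.77378
Sum = 0.999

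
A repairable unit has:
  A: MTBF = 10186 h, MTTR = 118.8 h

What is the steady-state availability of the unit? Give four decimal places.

0.9885

A(A) = MTBF/(MTBF+MTTR) = 10186/(10186+118.8) = 0.9885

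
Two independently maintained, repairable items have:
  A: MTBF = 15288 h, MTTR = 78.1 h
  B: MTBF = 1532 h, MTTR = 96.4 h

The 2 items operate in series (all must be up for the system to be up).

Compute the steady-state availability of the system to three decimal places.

0.936

A(A) = MTBF/(MTBF+MTTR) = 15288/(15288+78.1) = 0.994917
A(B) = MTBF/(MTBF+MTTR) = 1532/(1532+96.4) = 0.940801
Series availability: 0.994917 × 0.940801 = 0.936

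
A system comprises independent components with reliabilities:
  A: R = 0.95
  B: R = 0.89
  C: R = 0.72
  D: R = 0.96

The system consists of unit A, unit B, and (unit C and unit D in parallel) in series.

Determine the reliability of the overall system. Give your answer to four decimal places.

0.8360

Parallel (C and D): 1 − (1 − 0.720000)(1 − 0.960000) = 0.988800
Series (A, B, and [0.988800]): 0.950000 × 0.890000 × 0.988800 = 0.8360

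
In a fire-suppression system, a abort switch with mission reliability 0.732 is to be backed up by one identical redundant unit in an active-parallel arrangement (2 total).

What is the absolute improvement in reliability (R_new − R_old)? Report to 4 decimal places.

0.1962

R_before = 0.732
R_after = 1 − (1 − 0.732)^2 = 0.9282
ΔR = 0.9282 − 0.732 = 0.1962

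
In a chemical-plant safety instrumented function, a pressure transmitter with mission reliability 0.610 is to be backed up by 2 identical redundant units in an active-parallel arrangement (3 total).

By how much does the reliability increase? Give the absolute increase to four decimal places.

R_before = 0.610
R_after = 1 − (1 − 0.610)^3 = 0.9407
ΔR = 0.9407 − 0.610 = 0.3307

0.3307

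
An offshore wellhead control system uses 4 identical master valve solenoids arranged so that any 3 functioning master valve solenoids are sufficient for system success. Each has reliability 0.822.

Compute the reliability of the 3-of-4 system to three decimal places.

0.852

R = Σ_{i=3}^{4} C(4,i) p^i (1−p)^{4−i} with p = 0.822
C(4,3)·0.822^3·0.178^1 = 0.39545
C(4,4)·0.822^4·0.178^0 = 0.45655
Sum = 0.852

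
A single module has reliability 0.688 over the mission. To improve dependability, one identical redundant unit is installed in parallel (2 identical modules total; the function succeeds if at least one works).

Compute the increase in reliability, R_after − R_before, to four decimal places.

R_before = 0.688
R_after = 1 − (1 − 0.688)^2 = 0.9027
ΔR = 0.9027 − 0.688 = 0.2147

0.2147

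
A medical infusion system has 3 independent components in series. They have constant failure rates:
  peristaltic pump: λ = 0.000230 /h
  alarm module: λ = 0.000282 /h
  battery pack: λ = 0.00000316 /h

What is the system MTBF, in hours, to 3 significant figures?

Series of exponential components: λ_sys = Σ λ_i
λ_sys = 0.000230 + 0.000282 + 0.00000316 = 5.1516e-04 /h
MTBF = 1 / λ_sys = 1940 h

1940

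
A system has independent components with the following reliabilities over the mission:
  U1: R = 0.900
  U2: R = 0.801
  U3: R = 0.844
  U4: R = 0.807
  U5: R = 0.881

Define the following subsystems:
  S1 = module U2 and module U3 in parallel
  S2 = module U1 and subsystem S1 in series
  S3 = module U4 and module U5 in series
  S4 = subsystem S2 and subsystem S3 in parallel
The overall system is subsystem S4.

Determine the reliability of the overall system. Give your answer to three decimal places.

0.963

Parallel (U2 and U3): 1 − (1 − 0.80100)(1 − 0.84400) = 0.96896
Series (U1 and [0.96896]): 0.90000 × 0.96896 = 0.87206
Series (U4 and U5): 0.80700 × 0.88100 = 0.71097
Parallel ([0.87206] and [0.71097]): 1 − (1 − 0.87206)(1 − 0.71097) = 0.963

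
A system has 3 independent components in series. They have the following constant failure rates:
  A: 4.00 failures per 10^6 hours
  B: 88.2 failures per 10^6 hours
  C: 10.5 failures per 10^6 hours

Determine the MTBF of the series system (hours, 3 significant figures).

Series of exponential components: λ_sys = Σ λ_i
λ_sys = 0.00000400 + 0.0000882 + 0.0000105 = 1.0270e-04 /h
MTBF = 1 / λ_sys = 9740 h

9740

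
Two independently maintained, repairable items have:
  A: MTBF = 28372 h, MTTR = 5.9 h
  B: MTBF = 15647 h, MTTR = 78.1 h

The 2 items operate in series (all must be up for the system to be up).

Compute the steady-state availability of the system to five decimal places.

0.99483

A(A) = MTBF/(MTBF+MTTR) = 28372/(28372+5.9) = 0.999792
A(B) = MTBF/(MTBF+MTTR) = 15647/(15647+78.1) = 0.995033
Series availability: 0.999792 × 0.995033 = 0.99483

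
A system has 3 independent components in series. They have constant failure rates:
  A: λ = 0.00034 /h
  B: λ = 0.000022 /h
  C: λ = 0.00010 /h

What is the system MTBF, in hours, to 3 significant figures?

2160

Series of exponential components: λ_sys = Σ λ_i
λ_sys = 0.00034 + 0.000022 + 0.00010 = 4.6200e-04 /h
MTBF = 1 / λ_sys = 2160 h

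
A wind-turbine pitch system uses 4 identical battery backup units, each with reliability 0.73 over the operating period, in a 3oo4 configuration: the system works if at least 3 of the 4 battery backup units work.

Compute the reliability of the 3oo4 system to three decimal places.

0.704

R = Σ_{i=3}^{4} C(4,i) p^i (1−p)^{4−i} with p = 0.73
C(4,3)·0.73^3·0.27^1 = 0.42014
C(4,4)·0.73^4·0.27^0 = 0.28398
Sum = 0.704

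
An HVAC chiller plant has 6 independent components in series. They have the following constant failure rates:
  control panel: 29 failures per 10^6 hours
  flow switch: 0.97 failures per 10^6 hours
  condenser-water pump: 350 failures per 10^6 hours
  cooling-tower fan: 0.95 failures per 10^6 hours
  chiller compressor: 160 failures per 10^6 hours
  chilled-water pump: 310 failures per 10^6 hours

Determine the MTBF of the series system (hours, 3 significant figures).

1180

Series of exponential components: λ_sys = Σ λ_i
λ_sys = 0.000029 + 0.00000097 + 0.00035 + 0.00000095 + 0.00016 + 0.00031 = 8.5092e-04 /h
MTBF = 1 / λ_sys = 1180 h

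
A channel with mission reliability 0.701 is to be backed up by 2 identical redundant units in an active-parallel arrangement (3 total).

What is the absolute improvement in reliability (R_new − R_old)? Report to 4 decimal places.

0.2723

R_before = 0.701
R_after = 1 − (1 − 0.701)^3 = 0.9733
ΔR = 0.9733 − 0.701 = 0.2723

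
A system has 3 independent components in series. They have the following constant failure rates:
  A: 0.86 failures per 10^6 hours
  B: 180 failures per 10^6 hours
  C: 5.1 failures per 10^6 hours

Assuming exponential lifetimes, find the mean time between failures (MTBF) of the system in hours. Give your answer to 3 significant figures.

5380

Series of exponential components: λ_sys = Σ λ_i
λ_sys = 0.00000086 + 0.00018 + 0.0000051 = 1.8596e-04 /h
MTBF = 1 / λ_sys = 5380 h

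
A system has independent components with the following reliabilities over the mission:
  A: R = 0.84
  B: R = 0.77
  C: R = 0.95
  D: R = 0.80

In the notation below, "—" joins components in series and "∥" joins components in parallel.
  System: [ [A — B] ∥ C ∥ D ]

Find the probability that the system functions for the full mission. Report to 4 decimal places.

Series (A and B): 0.840000 × 0.770000 = 0.646800
Parallel ([0.646800], C, and D): 1 − (1 − 0.646800)(1 − 0.950000)(1 − 0.800000) = 0.9965

0.9965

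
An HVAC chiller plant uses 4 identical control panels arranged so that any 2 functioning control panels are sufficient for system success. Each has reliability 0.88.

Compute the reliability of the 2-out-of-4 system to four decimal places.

0.9937

R = Σ_{i=2}^{4} C(4,i) p^i (1−p)^{4−i} with p = 0.88
C(4,2)·0.88^2·0.12^2 = 0.066908
C(4,3)·0.88^3·0.12^1 = 0.327107
C(4,4)·0.88^4·0.12^0 = 0.599695
Sum = 0.9937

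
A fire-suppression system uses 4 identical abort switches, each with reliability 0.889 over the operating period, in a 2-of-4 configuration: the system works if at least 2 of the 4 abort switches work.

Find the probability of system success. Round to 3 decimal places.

R = Σ_{i=2}^{4} C(4,i) p^i (1−p)^{4−i} with p = 0.889
C(4,2)·0.889^2·0.111^2 = 0.05843
C(4,3)·0.889^3·0.111^1 = 0.31195
C(4,4)·0.889^4·0.111^0 = 0.62461
Sum = 0.995

0.995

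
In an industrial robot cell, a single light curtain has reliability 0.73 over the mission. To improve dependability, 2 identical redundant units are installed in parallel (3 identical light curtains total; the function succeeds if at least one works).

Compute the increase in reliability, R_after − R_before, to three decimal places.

R_before = 0.73
R_after = 1 − (1 − 0.73)^3 = 0.980
ΔR = 0.980 − 0.73 = 0.250

0.250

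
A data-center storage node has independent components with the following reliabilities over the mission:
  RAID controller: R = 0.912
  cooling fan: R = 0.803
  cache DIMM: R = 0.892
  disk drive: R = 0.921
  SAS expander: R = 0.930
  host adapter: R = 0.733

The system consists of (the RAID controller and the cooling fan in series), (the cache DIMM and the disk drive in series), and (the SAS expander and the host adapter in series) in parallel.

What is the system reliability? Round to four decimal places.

Series (RAID controller and cooling fan): 0.912000 × 0.803000 = 0.732336
Series (cache DIMM and disk drive): 0.892000 × 0.921000 = 0.821532
Series (SAS expander and host adapter): 0.930000 × 0.733000 = 0.681690
Parallel ([0.732336], [0.821532], and [0.681690]): 1 − (1 − 0.732336)(1 − 0.821532)(1 − 0.681690) = 0.9848

0.9848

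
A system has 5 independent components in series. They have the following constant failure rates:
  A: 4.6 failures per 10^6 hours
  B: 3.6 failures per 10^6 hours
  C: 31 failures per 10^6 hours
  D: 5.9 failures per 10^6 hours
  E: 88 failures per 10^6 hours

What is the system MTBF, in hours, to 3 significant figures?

7510

Series of exponential components: λ_sys = Σ λ_i
λ_sys = 0.0000046 + 0.0000036 + 0.000031 + 0.0000059 + 0.000088 = 1.3310e-04 /h
MTBF = 1 / λ_sys = 7510 h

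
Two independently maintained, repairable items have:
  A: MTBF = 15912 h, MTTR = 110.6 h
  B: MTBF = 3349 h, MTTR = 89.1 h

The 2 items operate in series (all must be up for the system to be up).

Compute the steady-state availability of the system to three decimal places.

0.967

A(A) = MTBF/(MTBF+MTTR) = 15912/(15912+110.6) = 0.993097
A(B) = MTBF/(MTBF+MTTR) = 3349/(3349+89.1) = 0.974085
Series availability: 0.993097 × 0.974085 = 0.967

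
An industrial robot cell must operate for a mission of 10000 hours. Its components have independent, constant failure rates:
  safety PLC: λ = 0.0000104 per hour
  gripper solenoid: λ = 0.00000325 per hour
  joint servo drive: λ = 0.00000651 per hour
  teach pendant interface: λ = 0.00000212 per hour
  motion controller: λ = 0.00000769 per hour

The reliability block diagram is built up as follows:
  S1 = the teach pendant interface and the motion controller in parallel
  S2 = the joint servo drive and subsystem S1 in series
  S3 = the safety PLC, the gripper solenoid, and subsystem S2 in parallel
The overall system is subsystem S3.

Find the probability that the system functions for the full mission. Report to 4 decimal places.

R(safety PLC) = exp(−0.0000104 × 10000) = 0.901225
R(gripper solenoid) = exp(−0.00000325 × 10000) = 0.968022
R(joint servo drive) = exp(−0.00000651 × 10000) = 0.936974
R(teach pendant interface) = exp(−0.00000212 × 10000) = 0.979023
R(motion controller) = exp(−0.00000769 × 10000) = 0.925982
Parallel (teach pendant interface and motion controller): 1 − (1 − 0.979023)(1 − 0.925982) = 0.998447
Series (joint servo drive and [0.998447]): 0.936974 × 0.998447 = 0.935519
Parallel (safety PLC, gripper solenoid, and [0.935519]): 1 − (1 − 0.901225)(1 − 0.968022)(1 − 0.935519) = 0.9998

0.9998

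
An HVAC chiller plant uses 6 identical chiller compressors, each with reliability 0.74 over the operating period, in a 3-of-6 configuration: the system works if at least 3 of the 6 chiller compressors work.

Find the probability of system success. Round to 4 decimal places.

0.9569

R = Σ_{i=3}^{6} C(6,i) p^i (1−p)^{6−i} with p = 0.74
C(6,3)·0.74^3·0.26^3 = 0.142444
C(6,4)·0.74^4·0.26^2 = 0.304064
C(6,5)·0.74^5·0.26^1 = 0.346165
C(6,6)·0.74^6·0.26^0 = 0.164206
Sum = 0.9569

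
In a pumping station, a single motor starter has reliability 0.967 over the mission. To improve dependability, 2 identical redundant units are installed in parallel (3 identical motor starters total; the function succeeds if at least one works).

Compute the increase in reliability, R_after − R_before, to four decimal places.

0.0330

R_before = 0.967
R_after = 1 − (1 − 0.967)^3 = 1.0000
ΔR = 1.0000 − 0.967 = 0.0330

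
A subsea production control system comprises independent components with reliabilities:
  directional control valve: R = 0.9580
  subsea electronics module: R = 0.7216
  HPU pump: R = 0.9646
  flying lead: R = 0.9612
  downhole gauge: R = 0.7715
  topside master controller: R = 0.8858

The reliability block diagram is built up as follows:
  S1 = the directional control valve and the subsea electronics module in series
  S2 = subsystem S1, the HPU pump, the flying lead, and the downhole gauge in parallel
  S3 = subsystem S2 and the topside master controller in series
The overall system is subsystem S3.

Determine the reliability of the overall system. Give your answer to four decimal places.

0.8857

Series (directional control valve and subsea electronics module): 0.958000 × 0.721600 = 0.691293
Parallel ([0.691293], HPU pump, flying lead, and downhole gauge): 1 − (1 − 0.691293)(1 − 0.964600)(1 − 0.961200)(1 − 0.771500) = 0.999903
Series ([0.999903] and topside master controller): 0.999903 × 0.885800 = 0.8857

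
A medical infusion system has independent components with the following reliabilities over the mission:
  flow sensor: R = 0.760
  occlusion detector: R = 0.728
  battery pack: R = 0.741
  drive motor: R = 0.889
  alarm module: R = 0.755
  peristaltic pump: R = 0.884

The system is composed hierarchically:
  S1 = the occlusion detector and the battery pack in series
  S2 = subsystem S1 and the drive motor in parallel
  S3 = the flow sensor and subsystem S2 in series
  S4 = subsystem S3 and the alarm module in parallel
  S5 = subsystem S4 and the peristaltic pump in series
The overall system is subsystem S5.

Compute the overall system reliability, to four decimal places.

Series (occlusion detector and battery pack): 0.728000 × 0.741000 = 0.539448
Parallel ([0.539448] and drive motor): 1 − (1 − 0.539448)(1 − 0.889000) = 0.948879
Series (flow sensor and [0.948879]): 0.760000 × 0.948879 = 0.721148
Parallel ([0.721148] and alarm module): 1 − (1 − 0.721148)(1 − 0.755000) = 0.931681
Series ([0.931681] and peristaltic pump): 0.931681 × 0.884000 = 0.8236

0.8236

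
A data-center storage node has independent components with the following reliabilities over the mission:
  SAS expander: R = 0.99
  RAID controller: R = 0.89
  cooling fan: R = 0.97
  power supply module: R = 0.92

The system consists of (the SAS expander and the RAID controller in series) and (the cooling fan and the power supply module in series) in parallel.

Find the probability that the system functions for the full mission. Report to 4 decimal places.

Series (SAS expander and RAID controller): 0.990000 × 0.890000 = 0.881100
Series (cooling fan and power supply module): 0.970000 × 0.920000 = 0.892400
Parallel ([0.881100] and [0.892400]): 1 − (1 − 0.881100)(1 − 0.892400) = 0.9872

0.9872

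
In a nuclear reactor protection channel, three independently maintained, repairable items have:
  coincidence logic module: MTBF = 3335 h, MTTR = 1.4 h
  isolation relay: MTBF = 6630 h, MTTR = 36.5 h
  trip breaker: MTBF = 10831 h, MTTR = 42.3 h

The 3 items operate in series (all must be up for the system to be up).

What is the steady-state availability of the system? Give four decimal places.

A(coincidence logic module) = MTBF/(MTBF+MTTR) = 3335/(3335+1.4) = 0.999580
A(isolation relay) = MTBF/(MTBF+MTTR) = 6630/(6630+36.5) = 0.994525
A(trip breaker) = MTBF/(MTBF+MTTR) = 10831/(10831+42.3) = 0.996110
Series availability: 0.999580 × 0.994525 × 0.996110 = 0.9902

0.9902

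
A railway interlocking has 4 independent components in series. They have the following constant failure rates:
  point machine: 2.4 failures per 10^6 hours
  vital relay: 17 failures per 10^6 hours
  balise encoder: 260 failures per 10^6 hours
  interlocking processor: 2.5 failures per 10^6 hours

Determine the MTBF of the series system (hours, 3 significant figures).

3550

Series of exponential components: λ_sys = Σ λ_i
λ_sys = 0.0000024 + 0.000017 + 0.00026 + 0.0000025 = 2.8190e-04 /h
MTBF = 1 / λ_sys = 3550 h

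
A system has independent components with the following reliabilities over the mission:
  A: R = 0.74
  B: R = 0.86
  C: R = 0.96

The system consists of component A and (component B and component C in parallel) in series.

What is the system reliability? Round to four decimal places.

0.7359

Parallel (B and C): 1 − (1 − 0.860000)(1 − 0.960000) = 0.994400
Series (A and [0.994400]): 0.740000 × 0.994400 = 0.7359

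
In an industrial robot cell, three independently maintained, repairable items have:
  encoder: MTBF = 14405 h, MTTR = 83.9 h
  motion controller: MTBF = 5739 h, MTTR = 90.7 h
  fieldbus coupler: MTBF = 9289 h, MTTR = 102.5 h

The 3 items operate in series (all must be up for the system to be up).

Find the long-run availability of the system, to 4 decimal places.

A(encoder) = MTBF/(MTBF+MTTR) = 14405/(14405+83.9) = 0.994209
A(motion controller) = MTBF/(MTBF+MTTR) = 5739/(5739+90.7) = 0.984442
A(fieldbus coupler) = MTBF/(MTBF+MTTR) = 9289/(9289+102.5) = 0.989086
Series availability: 0.994209 × 0.984442 × 0.989086 = 0.9681

0.9681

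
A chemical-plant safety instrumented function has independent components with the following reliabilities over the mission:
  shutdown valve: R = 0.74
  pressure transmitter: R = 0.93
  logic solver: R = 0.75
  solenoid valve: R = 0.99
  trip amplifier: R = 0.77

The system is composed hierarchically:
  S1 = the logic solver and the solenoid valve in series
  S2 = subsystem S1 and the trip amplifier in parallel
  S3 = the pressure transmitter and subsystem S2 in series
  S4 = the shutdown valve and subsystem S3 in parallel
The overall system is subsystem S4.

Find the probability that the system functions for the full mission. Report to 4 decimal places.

0.9675

Series (logic solver and solenoid valve): 0.750000 × 0.990000 = 0.742500
Parallel ([0.742500] and trip amplifier): 1 − (1 − 0.742500)(1 − 0.770000) = 0.940775
Series (pressure transmitter and [0.940775]): 0.930000 × 0.940775 = 0.874921
Parallel (shutdown valve and [0.874921]): 1 − (1 − 0.740000)(1 − 0.874921) = 0.9675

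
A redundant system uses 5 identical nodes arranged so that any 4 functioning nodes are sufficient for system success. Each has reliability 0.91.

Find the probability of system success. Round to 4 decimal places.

0.9326

R = Σ_{i=4}^{5} C(5,i) p^i (1−p)^{5−i} with p = 0.91
C(5,4)·0.91^4·0.09^1 = 0.308587
C(5,5)·0.91^5·0.09^0 = 0.624032
Sum = 0.9326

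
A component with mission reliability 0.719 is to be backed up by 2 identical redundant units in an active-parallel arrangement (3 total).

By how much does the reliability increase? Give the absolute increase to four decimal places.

0.2588

R_before = 0.719
R_after = 1 − (1 − 0.719)^3 = 0.9778
ΔR = 0.9778 − 0.719 = 0.2588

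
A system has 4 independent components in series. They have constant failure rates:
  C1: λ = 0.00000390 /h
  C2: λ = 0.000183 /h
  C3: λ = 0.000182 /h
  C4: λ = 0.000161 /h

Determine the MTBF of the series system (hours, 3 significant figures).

Series of exponential components: λ_sys = Σ λ_i
λ_sys = 0.00000390 + 0.000183 + 0.000182 + 0.000161 = 5.2990e-04 /h
MTBF = 1 / λ_sys = 1890 h

1890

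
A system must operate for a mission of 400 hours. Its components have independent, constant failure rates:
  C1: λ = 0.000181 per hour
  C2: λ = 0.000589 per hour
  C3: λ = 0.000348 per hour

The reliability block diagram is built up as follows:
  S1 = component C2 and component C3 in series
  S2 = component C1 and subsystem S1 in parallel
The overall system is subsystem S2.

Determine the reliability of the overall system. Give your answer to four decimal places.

0.9782

R(C1) = exp(−0.000181 × 400) = 0.930159
R(C2) = exp(−0.000589 × 400) = 0.790097
R(C3) = exp(−0.000348 × 400) = 0.870054
Series (C2 and C3): 0.790097 × 0.870054 = 0.687427
Parallel (C1 and [0.687427]): 1 − (1 − 0.930159)(1 − 0.687427) = 0.9782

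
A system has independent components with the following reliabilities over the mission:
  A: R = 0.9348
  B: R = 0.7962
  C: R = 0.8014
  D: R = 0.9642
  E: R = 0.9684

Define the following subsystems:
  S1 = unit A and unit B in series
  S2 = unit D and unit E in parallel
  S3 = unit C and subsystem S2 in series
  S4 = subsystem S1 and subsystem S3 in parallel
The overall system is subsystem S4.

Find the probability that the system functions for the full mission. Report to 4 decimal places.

0.9490

Series (A and B): 0.934800 × 0.796200 = 0.744288
Parallel (D and E): 1 − (1 − 0.964200)(1 − 0.968400) = 0.998869
Series (C and [0.998869]): 0.801400 × 0.998869 = 0.800494
Parallel ([0.744288] and [0.800494]): 1 − (1 − 0.744288)(1 − 0.800494) = 0.9490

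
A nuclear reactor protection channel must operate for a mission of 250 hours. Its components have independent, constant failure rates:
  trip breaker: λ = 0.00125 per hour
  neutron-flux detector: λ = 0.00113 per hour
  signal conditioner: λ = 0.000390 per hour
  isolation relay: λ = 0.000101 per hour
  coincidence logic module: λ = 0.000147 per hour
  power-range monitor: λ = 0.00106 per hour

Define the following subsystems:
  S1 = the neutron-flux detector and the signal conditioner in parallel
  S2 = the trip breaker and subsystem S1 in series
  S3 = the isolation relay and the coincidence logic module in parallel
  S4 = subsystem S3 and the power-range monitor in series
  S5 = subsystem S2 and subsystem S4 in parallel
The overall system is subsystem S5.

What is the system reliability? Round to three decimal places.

0.933

R(trip breaker) = exp(−0.00125 × 250) = 0.73162
R(neutron-flux detector) = exp(−0.00113 × 250) = 0.75390
R(signal conditioner) = exp(−0.000390 × 250) = 0.90710
R(isolation relay) = exp(−0.000101 × 250) = 0.97507
R(coincidence logic module) = exp(−0.000147 × 250) = 0.96392
R(power-range monitor) = exp(−0.00106 × 250) = 0.76721
Parallel (neutron-flux detector and signal conditioner): 1 − (1 − 0.75390)(1 − 0.90710) = 0.97714
Series (trip breaker and [0.97714]): 0.73162 × 0.97714 = 0.71490
Parallel (isolation relay and coincidence logic module): 1 − (1 − 0.97507)(1 − 0.96392) = 0.99910
Series ([0.99910] and power-range monitor): 0.99910 × 0.76721 = 0.76652
Parallel ([0.71490] and [0.76652]): 1 − (1 − 0.71490)(1 − 0.76652) = 0.933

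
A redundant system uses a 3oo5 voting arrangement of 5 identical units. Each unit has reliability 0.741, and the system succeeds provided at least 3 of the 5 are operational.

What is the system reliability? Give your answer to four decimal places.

0.8868

R = Σ_{i=3}^{5} C(5,i) p^i (1−p)^{5−i} with p = 0.741
C(5,3)·0.741^3·0.259^2 = 0.272932
C(5,4)·0.741^4·0.259^1 = 0.390429
C(5,5)·0.741^5·0.259^0 = 0.223404
Sum = 0.8868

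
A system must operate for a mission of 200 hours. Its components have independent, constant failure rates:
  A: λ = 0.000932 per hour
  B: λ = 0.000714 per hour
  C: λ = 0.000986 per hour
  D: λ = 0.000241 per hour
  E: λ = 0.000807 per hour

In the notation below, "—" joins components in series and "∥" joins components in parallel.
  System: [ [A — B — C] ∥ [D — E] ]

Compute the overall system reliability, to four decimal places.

R(A) = exp(−0.000932 × 200) = 0.829942
R(B) = exp(−0.000714 × 200) = 0.866927
R(C) = exp(−0.000986 × 200) = 0.821026
R(D) = exp(−0.000241 × 200) = 0.952943
R(E) = exp(−0.000807 × 200) = 0.850952
Series (A, B, and C): 0.829942 × 0.866927 × 0.821026 = 0.590727
Series (D and E): 0.952943 × 0.850952 = 0.810909
Parallel ([0.590727] and [0.810909]): 1 − (1 − 0.590727)(1 − 0.810909) = 0.9226

0.9226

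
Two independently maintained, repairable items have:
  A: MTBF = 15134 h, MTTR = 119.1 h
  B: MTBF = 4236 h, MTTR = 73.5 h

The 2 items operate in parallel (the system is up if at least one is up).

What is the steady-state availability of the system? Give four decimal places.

0.9999

A(A) = MTBF/(MTBF+MTTR) = 15134/(15134+119.1) = 0.992192
A(B) = MTBF/(MTBF+MTTR) = 4236/(4236+73.5) = 0.982945
Parallel availability: 1 − (1 − 0.992192)(1 − 0.982945) = 0.9999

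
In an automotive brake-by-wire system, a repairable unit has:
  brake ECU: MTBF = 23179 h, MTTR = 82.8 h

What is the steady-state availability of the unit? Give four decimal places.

A(brake ECU) = MTBF/(MTBF+MTTR) = 23179/(23179+82.8) = 0.9964

0.9964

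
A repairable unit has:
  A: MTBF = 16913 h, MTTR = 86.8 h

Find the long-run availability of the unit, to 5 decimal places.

0.99489

A(A) = MTBF/(MTBF+MTTR) = 16913/(16913+86.8) = 0.99489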